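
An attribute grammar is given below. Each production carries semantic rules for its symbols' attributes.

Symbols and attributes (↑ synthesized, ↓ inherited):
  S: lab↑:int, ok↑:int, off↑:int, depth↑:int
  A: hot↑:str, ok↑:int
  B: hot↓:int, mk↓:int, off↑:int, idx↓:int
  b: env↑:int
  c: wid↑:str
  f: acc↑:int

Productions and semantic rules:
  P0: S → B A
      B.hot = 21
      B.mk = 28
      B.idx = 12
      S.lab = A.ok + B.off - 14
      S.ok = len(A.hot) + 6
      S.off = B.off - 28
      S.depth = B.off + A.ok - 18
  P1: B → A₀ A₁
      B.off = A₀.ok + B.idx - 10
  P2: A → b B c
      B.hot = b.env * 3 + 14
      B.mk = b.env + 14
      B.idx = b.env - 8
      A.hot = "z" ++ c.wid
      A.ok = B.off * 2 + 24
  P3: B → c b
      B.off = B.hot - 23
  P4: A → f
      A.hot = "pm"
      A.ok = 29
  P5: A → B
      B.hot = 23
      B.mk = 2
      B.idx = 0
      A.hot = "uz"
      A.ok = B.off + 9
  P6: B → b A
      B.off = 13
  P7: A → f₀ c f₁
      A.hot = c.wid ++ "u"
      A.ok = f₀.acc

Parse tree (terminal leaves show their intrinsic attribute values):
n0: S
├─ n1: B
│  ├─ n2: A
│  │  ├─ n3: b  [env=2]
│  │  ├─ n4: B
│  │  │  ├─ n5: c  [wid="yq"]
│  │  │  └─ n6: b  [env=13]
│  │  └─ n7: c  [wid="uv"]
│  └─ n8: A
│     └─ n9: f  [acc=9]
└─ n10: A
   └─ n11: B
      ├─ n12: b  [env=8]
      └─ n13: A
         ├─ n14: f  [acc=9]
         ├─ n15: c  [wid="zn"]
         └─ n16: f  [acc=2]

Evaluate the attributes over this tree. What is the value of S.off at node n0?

1. n1.hot = 21  [21]
2. n1.mk = 28  [28]
3. n1.idx = 12  [12]
4. n3.env = 2  [terminal]
5. n4.hot = 20  [b.env * 3 + 14]
6. n4.mk = 16  [b.env + 14]
7. n4.idx = -6  [b.env - 8]
8. n5.wid = "yq"  [terminal]
9. n6.env = 13  [terminal]
10. n4.off = -3  [B.hot - 23]
11. n7.wid = "uv"  [terminal]
12. n2.hot = "zuv"  ["z" ++ c.wid]
13. n2.ok = 18  [B.off * 2 + 24]
14. n9.acc = 9  [terminal]
15. n8.hot = "pm"  ["pm"]
16. n8.ok = 29  [29]
17. n1.off = 20  [A₀.ok + B.idx - 10]
18. n11.hot = 23  [23]
19. n11.mk = 2  [2]
20. n11.idx = 0  [0]
21. n12.env = 8  [terminal]
22. n14.acc = 9  [terminal]
23. n15.wid = "zn"  [terminal]
24. n16.acc = 2  [terminal]
25. n13.hot = "znu"  [c.wid ++ "u"]
26. n13.ok = 9  [f₀.acc]
27. n11.off = 13  [13]
28. n10.hot = "uz"  ["uz"]
29. n10.ok = 22  [B.off + 9]
30. n0.lab = 28  [A.ok + B.off - 14]
31. n0.ok = 8  [len(A.hot) + 6]
32. n0.off = -8  [B.off - 28]
33. n0.depth = 24  [B.off + A.ok - 18]

-8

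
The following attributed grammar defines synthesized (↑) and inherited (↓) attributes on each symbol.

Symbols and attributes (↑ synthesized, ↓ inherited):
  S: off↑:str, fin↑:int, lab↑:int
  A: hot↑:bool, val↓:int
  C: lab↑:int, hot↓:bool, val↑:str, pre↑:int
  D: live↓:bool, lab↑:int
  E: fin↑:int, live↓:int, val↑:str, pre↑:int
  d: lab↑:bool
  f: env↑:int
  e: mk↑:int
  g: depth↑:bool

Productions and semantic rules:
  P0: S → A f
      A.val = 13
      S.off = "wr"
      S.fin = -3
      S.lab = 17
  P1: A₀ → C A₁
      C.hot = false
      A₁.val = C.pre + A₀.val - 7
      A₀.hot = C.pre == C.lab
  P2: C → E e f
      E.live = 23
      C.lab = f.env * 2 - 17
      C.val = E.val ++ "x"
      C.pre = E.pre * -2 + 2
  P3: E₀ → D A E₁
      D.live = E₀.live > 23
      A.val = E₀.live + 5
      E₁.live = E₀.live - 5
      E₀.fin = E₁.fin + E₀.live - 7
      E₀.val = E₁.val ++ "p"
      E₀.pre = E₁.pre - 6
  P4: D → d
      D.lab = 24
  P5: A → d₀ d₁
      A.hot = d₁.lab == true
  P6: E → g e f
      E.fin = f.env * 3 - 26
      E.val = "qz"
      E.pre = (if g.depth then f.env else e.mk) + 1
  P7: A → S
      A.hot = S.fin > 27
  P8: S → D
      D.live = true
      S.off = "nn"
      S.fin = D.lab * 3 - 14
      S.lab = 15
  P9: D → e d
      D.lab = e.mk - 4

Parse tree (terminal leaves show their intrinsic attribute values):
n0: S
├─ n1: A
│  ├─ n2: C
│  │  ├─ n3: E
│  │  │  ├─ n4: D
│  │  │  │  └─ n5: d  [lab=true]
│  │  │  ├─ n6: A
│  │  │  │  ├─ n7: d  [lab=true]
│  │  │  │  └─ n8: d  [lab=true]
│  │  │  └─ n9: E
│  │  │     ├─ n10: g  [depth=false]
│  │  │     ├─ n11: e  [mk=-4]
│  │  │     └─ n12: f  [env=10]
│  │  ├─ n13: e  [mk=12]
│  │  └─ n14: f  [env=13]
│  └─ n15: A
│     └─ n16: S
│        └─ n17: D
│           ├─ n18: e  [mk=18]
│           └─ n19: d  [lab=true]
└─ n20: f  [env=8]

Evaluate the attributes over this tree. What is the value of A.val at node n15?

26

1. n1.val = 13  [13]
2. n2.hot = false  [false]
3. n3.live = 23  [23]
4. n4.live = false  [E₀.live > 23]
5. n5.lab = true  [terminal]
6. n4.lab = 24  [24]
7. n6.val = 28  [E₀.live + 5]
8. n7.lab = true  [terminal]
9. n8.lab = true  [terminal]
10. n6.hot = true  [d₁.lab == true]
11. n9.live = 18  [E₀.live - 5]
12. n10.depth = false  [terminal]
13. n11.mk = -4  [terminal]
14. n12.env = 10  [terminal]
15. n9.fin = 4  [f.env * 3 - 26]
16. n9.val = "qz"  ["qz"]
17. n9.pre = -3  [(if g.depth then f.env else e.mk) + 1]
18. n3.fin = 20  [E₁.fin + E₀.live - 7]
19. n3.val = "qzp"  [E₁.val ++ "p"]
20. n3.pre = -9  [E₁.pre - 6]
21. n13.mk = 12  [terminal]
22. n14.env = 13  [terminal]
23. n2.lab = 9  [f.env * 2 - 17]
24. n2.val = "qzpx"  [E.val ++ "x"]
25. n2.pre = 20  [E.pre * -2 + 2]
26. n15.val = 26  [C.pre + A₀.val - 7]
27. n17.live = true  [true]
28. n18.mk = 18  [terminal]
29. n19.lab = true  [terminal]
30. n17.lab = 14  [e.mk - 4]
31. n16.off = "nn"  ["nn"]
32. n16.fin = 28  [D.lab * 3 - 14]
33. n16.lab = 15  [15]
34. n15.hot = true  [S.fin > 27]
35. n1.hot = false  [C.pre == C.lab]
36. n20.env = 8  [terminal]
37. n0.off = "wr"  ["wr"]
38. n0.fin = -3  [-3]
39. n0.lab = 17  [17]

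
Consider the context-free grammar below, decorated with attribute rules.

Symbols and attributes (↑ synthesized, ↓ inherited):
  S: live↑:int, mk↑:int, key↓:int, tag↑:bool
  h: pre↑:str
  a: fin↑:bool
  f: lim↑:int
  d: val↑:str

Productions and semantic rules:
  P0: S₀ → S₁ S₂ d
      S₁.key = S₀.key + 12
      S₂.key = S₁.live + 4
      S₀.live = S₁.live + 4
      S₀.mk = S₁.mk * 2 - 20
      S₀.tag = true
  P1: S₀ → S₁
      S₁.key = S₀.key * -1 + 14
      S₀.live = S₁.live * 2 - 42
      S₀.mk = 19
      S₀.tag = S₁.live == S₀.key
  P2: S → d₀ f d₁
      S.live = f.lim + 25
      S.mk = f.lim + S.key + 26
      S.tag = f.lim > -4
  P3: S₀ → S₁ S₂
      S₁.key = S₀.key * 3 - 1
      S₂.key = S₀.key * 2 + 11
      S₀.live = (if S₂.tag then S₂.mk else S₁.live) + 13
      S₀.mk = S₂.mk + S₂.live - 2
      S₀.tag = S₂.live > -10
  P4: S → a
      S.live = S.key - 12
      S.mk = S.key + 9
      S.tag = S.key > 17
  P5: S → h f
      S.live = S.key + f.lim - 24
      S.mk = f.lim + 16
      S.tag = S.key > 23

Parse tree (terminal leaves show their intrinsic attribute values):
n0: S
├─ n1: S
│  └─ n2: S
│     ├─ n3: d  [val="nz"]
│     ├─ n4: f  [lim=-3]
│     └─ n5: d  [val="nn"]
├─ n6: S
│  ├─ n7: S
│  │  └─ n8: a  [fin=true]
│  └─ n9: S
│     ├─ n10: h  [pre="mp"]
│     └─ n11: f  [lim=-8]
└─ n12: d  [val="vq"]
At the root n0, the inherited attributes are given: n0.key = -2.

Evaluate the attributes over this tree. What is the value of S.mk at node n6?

1. n0.key = -2  [given at root]
2. n1.key = 10  [S₀.key + 12]
3. n2.key = 4  [S₀.key * -1 + 14]
4. n3.val = "nz"  [terminal]
5. n4.lim = -3  [terminal]
6. n5.val = "nn"  [terminal]
7. n2.live = 22  [f.lim + 25]
8. n2.mk = 27  [f.lim + S.key + 26]
9. n2.tag = true  [f.lim > -4]
10. n1.live = 2  [S₁.live * 2 - 42]
11. n1.mk = 19  [19]
12. n1.tag = false  [S₁.live == S₀.key]
13. n6.key = 6  [S₁.live + 4]
14. n7.key = 17  [S₀.key * 3 - 1]
15. n8.fin = true  [terminal]
16. n7.live = 5  [S.key - 12]
17. n7.mk = 26  [S.key + 9]
18. n7.tag = false  [S.key > 17]
19. n9.key = 23  [S₀.key * 2 + 11]
20. n10.pre = "mp"  [terminal]
21. n11.lim = -8  [terminal]
22. n9.live = -9  [S.key + f.lim - 24]
23. n9.mk = 8  [f.lim + 16]
24. n9.tag = false  [S.key > 23]
25. n6.live = 18  [(if S₂.tag then S₂.mk else S₁.live) + 13]
26. n6.mk = -3  [S₂.mk + S₂.live - 2]
27. n6.tag = true  [S₂.live > -10]
28. n12.val = "vq"  [terminal]
29. n0.live = 6  [S₁.live + 4]
30. n0.mk = 18  [S₁.mk * 2 - 20]
31. n0.tag = true  [true]

-3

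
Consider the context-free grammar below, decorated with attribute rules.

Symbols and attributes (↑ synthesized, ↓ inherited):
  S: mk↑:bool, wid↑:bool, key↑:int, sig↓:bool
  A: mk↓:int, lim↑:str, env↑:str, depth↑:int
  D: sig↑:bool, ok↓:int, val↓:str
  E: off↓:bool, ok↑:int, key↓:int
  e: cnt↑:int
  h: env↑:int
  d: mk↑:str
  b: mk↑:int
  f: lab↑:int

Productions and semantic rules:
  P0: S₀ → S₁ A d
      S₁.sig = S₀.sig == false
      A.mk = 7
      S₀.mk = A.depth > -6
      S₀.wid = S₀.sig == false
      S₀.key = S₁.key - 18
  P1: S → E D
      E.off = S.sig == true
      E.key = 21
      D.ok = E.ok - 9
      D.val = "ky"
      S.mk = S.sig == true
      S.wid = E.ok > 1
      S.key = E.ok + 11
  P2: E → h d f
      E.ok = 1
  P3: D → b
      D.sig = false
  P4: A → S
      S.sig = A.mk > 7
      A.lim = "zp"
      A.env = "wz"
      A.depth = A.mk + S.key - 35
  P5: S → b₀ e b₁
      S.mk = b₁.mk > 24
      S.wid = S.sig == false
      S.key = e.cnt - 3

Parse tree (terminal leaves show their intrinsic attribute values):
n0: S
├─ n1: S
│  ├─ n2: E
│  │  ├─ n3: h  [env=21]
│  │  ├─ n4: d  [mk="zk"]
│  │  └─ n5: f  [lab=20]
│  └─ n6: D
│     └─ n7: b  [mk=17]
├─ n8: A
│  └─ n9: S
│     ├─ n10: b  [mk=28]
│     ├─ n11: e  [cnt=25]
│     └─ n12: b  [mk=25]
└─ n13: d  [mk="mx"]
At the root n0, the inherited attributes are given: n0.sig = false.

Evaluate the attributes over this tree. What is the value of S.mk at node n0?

1. n0.sig = false  [given at root]
2. n1.sig = true  [S₀.sig == false]
3. n2.off = true  [S.sig == true]
4. n2.key = 21  [21]
5. n3.env = 21  [terminal]
6. n4.mk = "zk"  [terminal]
7. n5.lab = 20  [terminal]
8. n2.ok = 1  [1]
9. n6.ok = -8  [E.ok - 9]
10. n6.val = "ky"  ["ky"]
11. n7.mk = 17  [terminal]
12. n6.sig = false  [false]
13. n1.mk = true  [S.sig == true]
14. n1.wid = false  [E.ok > 1]
15. n1.key = 12  [E.ok + 11]
16. n8.mk = 7  [7]
17. n9.sig = false  [A.mk > 7]
18. n10.mk = 28  [terminal]
19. n11.cnt = 25  [terminal]
20. n12.mk = 25  [terminal]
21. n9.mk = true  [b₁.mk > 24]
22. n9.wid = true  [S.sig == false]
23. n9.key = 22  [e.cnt - 3]
24. n8.lim = "zp"  ["zp"]
25. n8.env = "wz"  ["wz"]
26. n8.depth = -6  [A.mk + S.key - 35]
27. n13.mk = "mx"  [terminal]
28. n0.mk = false  [A.depth > -6]
29. n0.wid = true  [S₀.sig == false]
30. n0.key = -6  [S₁.key - 18]

false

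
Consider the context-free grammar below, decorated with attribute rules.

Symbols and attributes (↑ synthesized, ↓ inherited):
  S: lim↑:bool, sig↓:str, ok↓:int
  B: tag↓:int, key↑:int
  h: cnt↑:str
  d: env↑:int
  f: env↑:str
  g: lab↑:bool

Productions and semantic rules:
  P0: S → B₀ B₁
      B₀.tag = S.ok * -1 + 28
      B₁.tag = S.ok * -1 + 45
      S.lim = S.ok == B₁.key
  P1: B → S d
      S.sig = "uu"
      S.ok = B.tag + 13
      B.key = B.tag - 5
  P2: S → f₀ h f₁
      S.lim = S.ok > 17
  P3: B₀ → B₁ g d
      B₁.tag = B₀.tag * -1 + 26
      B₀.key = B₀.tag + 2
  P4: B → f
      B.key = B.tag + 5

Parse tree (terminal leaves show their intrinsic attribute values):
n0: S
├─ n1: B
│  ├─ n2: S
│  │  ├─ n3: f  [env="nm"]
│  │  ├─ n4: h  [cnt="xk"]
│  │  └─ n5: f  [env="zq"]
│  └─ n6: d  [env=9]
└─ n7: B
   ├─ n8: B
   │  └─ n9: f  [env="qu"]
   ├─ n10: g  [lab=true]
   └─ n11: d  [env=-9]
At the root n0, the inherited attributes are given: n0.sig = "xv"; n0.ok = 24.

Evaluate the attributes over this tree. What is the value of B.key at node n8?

1. n0.sig = "xv"  [given at root]
2. n0.ok = 24  [given at root]
3. n1.tag = 4  [S.ok * -1 + 28]
4. n2.sig = "uu"  ["uu"]
5. n2.ok = 17  [B.tag + 13]
6. n3.env = "nm"  [terminal]
7. n4.cnt = "xk"  [terminal]
8. n5.env = "zq"  [terminal]
9. n2.lim = false  [S.ok > 17]
10. n6.env = 9  [terminal]
11. n1.key = -1  [B.tag - 5]
12. n7.tag = 21  [S.ok * -1 + 45]
13. n8.tag = 5  [B₀.tag * -1 + 26]
14. n9.env = "qu"  [terminal]
15. n8.key = 10  [B.tag + 5]
16. n10.lab = true  [terminal]
17. n11.env = -9  [terminal]
18. n7.key = 23  [B₀.tag + 2]
19. n0.lim = false  [S.ok == B₁.key]

10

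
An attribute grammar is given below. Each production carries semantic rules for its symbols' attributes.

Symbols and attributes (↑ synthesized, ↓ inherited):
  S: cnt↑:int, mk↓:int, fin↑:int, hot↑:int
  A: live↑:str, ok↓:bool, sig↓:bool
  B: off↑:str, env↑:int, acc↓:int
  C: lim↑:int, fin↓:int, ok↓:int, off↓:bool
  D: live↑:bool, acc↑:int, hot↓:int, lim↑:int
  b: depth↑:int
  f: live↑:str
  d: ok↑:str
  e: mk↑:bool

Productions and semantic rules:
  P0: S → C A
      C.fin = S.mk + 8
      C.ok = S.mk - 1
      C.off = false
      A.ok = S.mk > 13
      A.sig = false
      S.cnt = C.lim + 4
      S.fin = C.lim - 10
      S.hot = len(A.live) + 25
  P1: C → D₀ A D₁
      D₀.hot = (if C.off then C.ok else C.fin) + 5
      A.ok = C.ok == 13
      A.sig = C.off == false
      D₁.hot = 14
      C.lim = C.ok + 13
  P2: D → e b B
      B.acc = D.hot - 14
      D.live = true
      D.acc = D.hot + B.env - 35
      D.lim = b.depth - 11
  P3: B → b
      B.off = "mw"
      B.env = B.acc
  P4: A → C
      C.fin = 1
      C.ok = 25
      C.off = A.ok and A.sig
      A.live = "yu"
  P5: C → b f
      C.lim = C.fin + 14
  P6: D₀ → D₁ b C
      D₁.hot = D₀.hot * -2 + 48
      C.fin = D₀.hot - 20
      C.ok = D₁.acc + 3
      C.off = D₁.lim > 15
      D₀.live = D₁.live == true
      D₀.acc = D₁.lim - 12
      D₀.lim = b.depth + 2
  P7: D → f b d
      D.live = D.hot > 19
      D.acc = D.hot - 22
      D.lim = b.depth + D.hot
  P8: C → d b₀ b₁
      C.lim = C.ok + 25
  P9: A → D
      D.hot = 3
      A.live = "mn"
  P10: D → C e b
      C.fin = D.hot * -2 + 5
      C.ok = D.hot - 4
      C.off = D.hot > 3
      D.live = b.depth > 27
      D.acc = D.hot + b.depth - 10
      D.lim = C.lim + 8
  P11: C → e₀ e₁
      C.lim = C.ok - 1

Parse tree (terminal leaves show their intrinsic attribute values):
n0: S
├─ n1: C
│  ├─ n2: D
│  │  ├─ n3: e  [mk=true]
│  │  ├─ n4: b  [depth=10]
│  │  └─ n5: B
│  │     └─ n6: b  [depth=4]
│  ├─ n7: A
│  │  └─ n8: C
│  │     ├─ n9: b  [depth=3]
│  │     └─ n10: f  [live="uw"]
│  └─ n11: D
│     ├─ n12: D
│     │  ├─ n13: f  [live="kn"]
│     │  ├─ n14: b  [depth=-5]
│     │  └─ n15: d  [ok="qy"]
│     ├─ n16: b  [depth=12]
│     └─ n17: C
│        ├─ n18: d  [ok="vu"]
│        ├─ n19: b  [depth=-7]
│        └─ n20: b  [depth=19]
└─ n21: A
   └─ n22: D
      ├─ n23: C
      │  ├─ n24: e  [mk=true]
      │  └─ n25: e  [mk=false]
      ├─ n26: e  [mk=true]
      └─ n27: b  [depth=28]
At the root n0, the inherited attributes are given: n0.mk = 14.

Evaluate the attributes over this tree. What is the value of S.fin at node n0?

16

1. n0.mk = 14  [given at root]
2. n1.fin = 22  [S.mk + 8]
3. n1.ok = 13  [S.mk - 1]
4. n1.off = false  [false]
5. n2.hot = 27  [(if C.off then C.ok else C.fin) + 5]
6. n3.mk = true  [terminal]
7. n4.depth = 10  [terminal]
8. n5.acc = 13  [D.hot - 14]
9. n6.depth = 4  [terminal]
10. n5.off = "mw"  ["mw"]
11. n5.env = 13  [B.acc]
12. n2.live = true  [true]
13. n2.acc = 5  [D.hot + B.env - 35]
14. n2.lim = -1  [b.depth - 11]
15. n7.ok = true  [C.ok == 13]
16. n7.sig = true  [C.off == false]
17. n8.fin = 1  [1]
18. n8.ok = 25  [25]
19. n8.off = true  [A.ok and A.sig]
20. n9.depth = 3  [terminal]
21. n10.live = "uw"  [terminal]
22. n8.lim = 15  [C.fin + 14]
23. n7.live = "yu"  ["yu"]
24. n11.hot = 14  [14]
25. n12.hot = 20  [D₀.hot * -2 + 48]
26. n13.live = "kn"  [terminal]
27. n14.depth = -5  [terminal]
28. n15.ok = "qy"  [terminal]
29. n12.live = true  [D.hot > 19]
30. n12.acc = -2  [D.hot - 22]
31. n12.lim = 15  [b.depth + D.hot]
32. n16.depth = 12  [terminal]
33. n17.fin = -6  [D₀.hot - 20]
34. n17.ok = 1  [D₁.acc + 3]
35. n17.off = false  [D₁.lim > 15]
36. n18.ok = "vu"  [terminal]
37. n19.depth = -7  [terminal]
38. n20.depth = 19  [terminal]
39. n17.lim = 26  [C.ok + 25]
40. n11.live = true  [D₁.live == true]
41. n11.acc = 3  [D₁.lim - 12]
42. n11.lim = 14  [b.depth + 2]
43. n1.lim = 26  [C.ok + 13]
44. n21.ok = true  [S.mk > 13]
45. n21.sig = false  [false]
46. n22.hot = 3  [3]
47. n23.fin = -1  [D.hot * -2 + 5]
48. n23.ok = -1  [D.hot - 4]
49. n23.off = false  [D.hot > 3]
50. n24.mk = true  [terminal]
51. n25.mk = false  [terminal]
52. n23.lim = -2  [C.ok - 1]
53. n26.mk = true  [terminal]
54. n27.depth = 28  [terminal]
55. n22.live = true  [b.depth > 27]
56. n22.acc = 21  [D.hot + b.depth - 10]
57. n22.lim = 6  [C.lim + 8]
58. n21.live = "mn"  ["mn"]
59. n0.cnt = 30  [C.lim + 4]
60. n0.fin = 16  [C.lim - 10]
61. n0.hot = 27  [len(A.live) + 25]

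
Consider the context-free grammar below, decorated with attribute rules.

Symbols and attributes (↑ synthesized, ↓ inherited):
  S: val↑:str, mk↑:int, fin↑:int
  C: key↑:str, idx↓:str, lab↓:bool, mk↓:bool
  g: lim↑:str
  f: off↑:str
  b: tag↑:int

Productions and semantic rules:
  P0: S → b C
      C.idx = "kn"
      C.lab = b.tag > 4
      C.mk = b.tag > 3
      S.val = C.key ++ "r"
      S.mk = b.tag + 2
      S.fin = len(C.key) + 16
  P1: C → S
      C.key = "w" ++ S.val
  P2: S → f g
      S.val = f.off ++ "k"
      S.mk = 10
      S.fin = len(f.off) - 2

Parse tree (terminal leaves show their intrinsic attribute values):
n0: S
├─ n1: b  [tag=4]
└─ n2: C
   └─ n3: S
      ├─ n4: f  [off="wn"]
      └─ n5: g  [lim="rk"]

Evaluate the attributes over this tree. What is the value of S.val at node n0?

1. n1.tag = 4  [terminal]
2. n2.idx = "kn"  ["kn"]
3. n2.lab = false  [b.tag > 4]
4. n2.mk = true  [b.tag > 3]
5. n4.off = "wn"  [terminal]
6. n5.lim = "rk"  [terminal]
7. n3.val = "wnk"  [f.off ++ "k"]
8. n3.mk = 10  [10]
9. n3.fin = 0  [len(f.off) - 2]
10. n2.key = "wwnk"  ["w" ++ S.val]
11. n0.val = "wwnkr"  [C.key ++ "r"]
12. n0.mk = 6  [b.tag + 2]
13. n0.fin = 20  [len(C.key) + 16]

"wwnkr"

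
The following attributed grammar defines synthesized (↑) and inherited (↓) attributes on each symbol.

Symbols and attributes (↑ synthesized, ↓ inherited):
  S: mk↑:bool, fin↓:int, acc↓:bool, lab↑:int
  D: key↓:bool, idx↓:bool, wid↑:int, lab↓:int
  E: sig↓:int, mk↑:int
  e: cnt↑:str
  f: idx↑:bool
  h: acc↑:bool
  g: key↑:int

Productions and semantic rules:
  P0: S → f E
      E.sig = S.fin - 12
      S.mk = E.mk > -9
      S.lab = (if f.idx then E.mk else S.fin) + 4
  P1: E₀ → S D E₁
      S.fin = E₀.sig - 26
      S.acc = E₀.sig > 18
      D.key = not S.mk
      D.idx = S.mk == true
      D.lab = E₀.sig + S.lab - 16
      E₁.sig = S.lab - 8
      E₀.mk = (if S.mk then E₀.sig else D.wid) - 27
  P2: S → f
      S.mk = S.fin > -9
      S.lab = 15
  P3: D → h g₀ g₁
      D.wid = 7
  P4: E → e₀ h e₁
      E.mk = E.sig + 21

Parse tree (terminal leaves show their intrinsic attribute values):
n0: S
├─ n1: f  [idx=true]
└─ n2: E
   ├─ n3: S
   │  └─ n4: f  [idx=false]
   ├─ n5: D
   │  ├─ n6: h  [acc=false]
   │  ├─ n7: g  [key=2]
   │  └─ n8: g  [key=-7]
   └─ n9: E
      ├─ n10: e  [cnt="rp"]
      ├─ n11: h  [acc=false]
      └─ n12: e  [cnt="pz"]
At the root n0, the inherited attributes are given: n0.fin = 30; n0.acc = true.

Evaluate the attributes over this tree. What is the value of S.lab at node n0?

1. n0.fin = 30  [given at root]
2. n0.acc = true  [given at root]
3. n1.idx = true  [terminal]
4. n2.sig = 18  [S.fin - 12]
5. n3.fin = -8  [E₀.sig - 26]
6. n3.acc = false  [E₀.sig > 18]
7. n4.idx = false  [terminal]
8. n3.mk = true  [S.fin > -9]
9. n3.lab = 15  [15]
10. n5.key = false  [not S.mk]
11. n5.idx = true  [S.mk == true]
12. n5.lab = 17  [E₀.sig + S.lab - 16]
13. n6.acc = false  [terminal]
14. n7.key = 2  [terminal]
15. n8.key = -7  [terminal]
16. n5.wid = 7  [7]
17. n9.sig = 7  [S.lab - 8]
18. n10.cnt = "rp"  [terminal]
19. n11.acc = false  [terminal]
20. n12.cnt = "pz"  [terminal]
21. n9.mk = 28  [E.sig + 21]
22. n2.mk = -9  [(if S.mk then E₀.sig else D.wid) - 27]
23. n0.mk = false  [E.mk > -9]
24. n0.lab = -5  [(if f.idx then E.mk else S.fin) + 4]

-5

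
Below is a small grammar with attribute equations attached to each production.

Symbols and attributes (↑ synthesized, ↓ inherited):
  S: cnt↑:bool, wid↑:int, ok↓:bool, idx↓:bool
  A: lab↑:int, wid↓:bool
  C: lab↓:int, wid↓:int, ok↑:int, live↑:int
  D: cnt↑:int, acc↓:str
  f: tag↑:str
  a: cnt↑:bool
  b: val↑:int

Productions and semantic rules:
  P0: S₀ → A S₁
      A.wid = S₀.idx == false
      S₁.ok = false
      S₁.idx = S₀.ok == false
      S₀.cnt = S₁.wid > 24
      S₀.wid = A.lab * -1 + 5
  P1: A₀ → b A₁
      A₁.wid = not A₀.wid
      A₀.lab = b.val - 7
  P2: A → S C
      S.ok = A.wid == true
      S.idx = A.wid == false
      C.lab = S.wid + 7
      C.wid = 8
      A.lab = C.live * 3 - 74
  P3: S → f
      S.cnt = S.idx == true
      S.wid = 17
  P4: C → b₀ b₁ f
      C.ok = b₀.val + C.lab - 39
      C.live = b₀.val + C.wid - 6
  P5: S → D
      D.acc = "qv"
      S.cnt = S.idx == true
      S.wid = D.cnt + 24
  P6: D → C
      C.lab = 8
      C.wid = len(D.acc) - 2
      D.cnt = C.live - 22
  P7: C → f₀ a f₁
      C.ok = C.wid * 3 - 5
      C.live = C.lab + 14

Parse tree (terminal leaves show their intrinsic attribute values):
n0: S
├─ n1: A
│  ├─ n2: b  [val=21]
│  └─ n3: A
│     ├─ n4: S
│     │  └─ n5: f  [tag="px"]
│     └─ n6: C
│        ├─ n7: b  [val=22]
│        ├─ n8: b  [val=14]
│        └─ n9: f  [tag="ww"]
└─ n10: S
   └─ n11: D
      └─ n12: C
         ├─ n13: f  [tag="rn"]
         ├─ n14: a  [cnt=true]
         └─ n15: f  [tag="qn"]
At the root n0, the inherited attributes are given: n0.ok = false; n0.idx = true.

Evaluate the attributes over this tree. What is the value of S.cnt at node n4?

false

1. n0.ok = false  [given at root]
2. n0.idx = true  [given at root]
3. n1.wid = false  [S₀.idx == false]
4. n2.val = 21  [terminal]
5. n3.wid = true  [not A₀.wid]
6. n4.ok = true  [A.wid == true]
7. n4.idx = false  [A.wid == false]
8. n5.tag = "px"  [terminal]
9. n4.cnt = false  [S.idx == true]
10. n4.wid = 17  [17]
11. n6.lab = 24  [S.wid + 7]
12. n6.wid = 8  [8]
13. n7.val = 22  [terminal]
14. n8.val = 14  [terminal]
15. n9.tag = "ww"  [terminal]
16. n6.ok = 7  [b₀.val + C.lab - 39]
17. n6.live = 24  [b₀.val + C.wid - 6]
18. n3.lab = -2  [C.live * 3 - 74]
19. n1.lab = 14  [b.val - 7]
20. n10.ok = false  [false]
21. n10.idx = true  [S₀.ok == false]
22. n11.acc = "qv"  ["qv"]
23. n12.lab = 8  [8]
24. n12.wid = 0  [len(D.acc) - 2]
25. n13.tag = "rn"  [terminal]
26. n14.cnt = true  [terminal]
27. n15.tag = "qn"  [terminal]
28. n12.ok = -5  [C.wid * 3 - 5]
29. n12.live = 22  [C.lab + 14]
30. n11.cnt = 0  [C.live - 22]
31. n10.cnt = true  [S.idx == true]
32. n10.wid = 24  [D.cnt + 24]
33. n0.cnt = false  [S₁.wid > 24]
34. n0.wid = -9  [A.lab * -1 + 5]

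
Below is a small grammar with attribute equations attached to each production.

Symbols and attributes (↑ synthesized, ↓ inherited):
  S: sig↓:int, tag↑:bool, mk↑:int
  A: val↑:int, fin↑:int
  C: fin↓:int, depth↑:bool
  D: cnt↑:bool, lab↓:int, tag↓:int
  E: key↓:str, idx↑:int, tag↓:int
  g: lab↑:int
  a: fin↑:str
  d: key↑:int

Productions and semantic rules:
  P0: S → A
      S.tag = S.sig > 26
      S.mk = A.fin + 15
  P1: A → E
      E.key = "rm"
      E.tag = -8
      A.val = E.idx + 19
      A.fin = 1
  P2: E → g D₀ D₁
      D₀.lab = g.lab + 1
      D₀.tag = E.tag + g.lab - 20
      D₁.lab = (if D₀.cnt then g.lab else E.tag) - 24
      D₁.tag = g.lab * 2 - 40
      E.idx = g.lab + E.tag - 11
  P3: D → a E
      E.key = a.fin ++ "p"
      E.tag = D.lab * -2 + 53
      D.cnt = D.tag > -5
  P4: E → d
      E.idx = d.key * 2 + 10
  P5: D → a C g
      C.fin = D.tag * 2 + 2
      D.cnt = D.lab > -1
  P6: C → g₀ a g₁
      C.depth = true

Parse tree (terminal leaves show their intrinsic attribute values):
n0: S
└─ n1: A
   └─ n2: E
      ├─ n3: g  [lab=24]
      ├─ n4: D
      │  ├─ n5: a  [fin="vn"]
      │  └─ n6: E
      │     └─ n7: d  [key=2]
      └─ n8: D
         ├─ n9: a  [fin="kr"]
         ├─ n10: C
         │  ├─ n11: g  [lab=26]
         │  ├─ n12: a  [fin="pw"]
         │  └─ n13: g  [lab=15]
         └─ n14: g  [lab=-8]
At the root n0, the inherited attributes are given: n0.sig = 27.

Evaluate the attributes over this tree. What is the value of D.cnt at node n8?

1. n0.sig = 27  [given at root]
2. n2.key = "rm"  ["rm"]
3. n2.tag = -8  [-8]
4. n3.lab = 24  [terminal]
5. n4.lab = 25  [g.lab + 1]
6. n4.tag = -4  [E.tag + g.lab - 20]
7. n5.fin = "vn"  [terminal]
8. n6.key = "vnp"  [a.fin ++ "p"]
9. n6.tag = 3  [D.lab * -2 + 53]
10. n7.key = 2  [terminal]
11. n6.idx = 14  [d.key * 2 + 10]
12. n4.cnt = true  [D.tag > -5]
13. n8.lab = 0  [(if D₀.cnt then g.lab else E.tag) - 24]
14. n8.tag = 8  [g.lab * 2 - 40]
15. n9.fin = "kr"  [terminal]
16. n10.fin = 18  [D.tag * 2 + 2]
17. n11.lab = 26  [terminal]
18. n12.fin = "pw"  [terminal]
19. n13.lab = 15  [terminal]
20. n10.depth = true  [true]
21. n14.lab = -8  [terminal]
22. n8.cnt = true  [D.lab > -1]
23. n2.idx = 5  [g.lab + E.tag - 11]
24. n1.val = 24  [E.idx + 19]
25. n1.fin = 1  [1]
26. n0.tag = true  [S.sig > 26]
27. n0.mk = 16  [A.fin + 15]

true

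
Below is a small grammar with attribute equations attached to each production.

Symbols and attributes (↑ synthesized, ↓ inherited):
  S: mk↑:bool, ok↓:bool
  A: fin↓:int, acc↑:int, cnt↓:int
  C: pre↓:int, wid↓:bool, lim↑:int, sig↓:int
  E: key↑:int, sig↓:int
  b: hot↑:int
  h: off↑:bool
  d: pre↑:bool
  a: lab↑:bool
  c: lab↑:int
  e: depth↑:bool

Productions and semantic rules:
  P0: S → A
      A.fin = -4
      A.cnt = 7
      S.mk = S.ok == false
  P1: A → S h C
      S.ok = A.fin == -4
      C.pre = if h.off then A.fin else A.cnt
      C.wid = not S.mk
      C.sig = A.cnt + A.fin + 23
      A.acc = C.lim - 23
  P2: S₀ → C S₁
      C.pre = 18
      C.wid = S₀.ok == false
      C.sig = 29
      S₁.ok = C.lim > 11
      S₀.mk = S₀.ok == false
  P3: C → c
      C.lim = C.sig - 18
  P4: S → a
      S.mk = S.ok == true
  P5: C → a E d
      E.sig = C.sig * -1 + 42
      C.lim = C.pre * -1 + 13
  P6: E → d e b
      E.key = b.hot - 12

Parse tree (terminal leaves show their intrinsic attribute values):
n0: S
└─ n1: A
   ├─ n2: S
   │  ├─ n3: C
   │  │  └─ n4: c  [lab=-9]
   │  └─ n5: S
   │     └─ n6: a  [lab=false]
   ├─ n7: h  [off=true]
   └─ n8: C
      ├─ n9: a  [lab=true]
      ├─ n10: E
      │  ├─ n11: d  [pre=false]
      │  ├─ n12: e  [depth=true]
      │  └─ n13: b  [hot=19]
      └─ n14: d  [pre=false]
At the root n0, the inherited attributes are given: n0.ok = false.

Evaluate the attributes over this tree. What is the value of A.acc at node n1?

-6

1. n0.ok = false  [given at root]
2. n1.fin = -4  [-4]
3. n1.cnt = 7  [7]
4. n2.ok = true  [A.fin == -4]
5. n3.pre = 18  [18]
6. n3.wid = false  [S₀.ok == false]
7. n3.sig = 29  [29]
8. n4.lab = -9  [terminal]
9. n3.lim = 11  [C.sig - 18]
10. n5.ok = false  [C.lim > 11]
11. n6.lab = false  [terminal]
12. n5.mk = false  [S.ok == true]
13. n2.mk = false  [S₀.ok == false]
14. n7.off = true  [terminal]
15. n8.pre = -4  [if h.off then A.fin else A.cnt]
16. n8.wid = true  [not S.mk]
17. n8.sig = 26  [A.cnt + A.fin + 23]
18. n9.lab = true  [terminal]
19. n10.sig = 16  [C.sig * -1 + 42]
20. n11.pre = false  [terminal]
21. n12.depth = true  [terminal]
22. n13.hot = 19  [terminal]
23. n10.key = 7  [b.hot - 12]
24. n14.pre = false  [terminal]
25. n8.lim = 17  [C.pre * -1 + 13]
26. n1.acc = -6  [C.lim - 23]
27. n0.mk = true  [S.ok == false]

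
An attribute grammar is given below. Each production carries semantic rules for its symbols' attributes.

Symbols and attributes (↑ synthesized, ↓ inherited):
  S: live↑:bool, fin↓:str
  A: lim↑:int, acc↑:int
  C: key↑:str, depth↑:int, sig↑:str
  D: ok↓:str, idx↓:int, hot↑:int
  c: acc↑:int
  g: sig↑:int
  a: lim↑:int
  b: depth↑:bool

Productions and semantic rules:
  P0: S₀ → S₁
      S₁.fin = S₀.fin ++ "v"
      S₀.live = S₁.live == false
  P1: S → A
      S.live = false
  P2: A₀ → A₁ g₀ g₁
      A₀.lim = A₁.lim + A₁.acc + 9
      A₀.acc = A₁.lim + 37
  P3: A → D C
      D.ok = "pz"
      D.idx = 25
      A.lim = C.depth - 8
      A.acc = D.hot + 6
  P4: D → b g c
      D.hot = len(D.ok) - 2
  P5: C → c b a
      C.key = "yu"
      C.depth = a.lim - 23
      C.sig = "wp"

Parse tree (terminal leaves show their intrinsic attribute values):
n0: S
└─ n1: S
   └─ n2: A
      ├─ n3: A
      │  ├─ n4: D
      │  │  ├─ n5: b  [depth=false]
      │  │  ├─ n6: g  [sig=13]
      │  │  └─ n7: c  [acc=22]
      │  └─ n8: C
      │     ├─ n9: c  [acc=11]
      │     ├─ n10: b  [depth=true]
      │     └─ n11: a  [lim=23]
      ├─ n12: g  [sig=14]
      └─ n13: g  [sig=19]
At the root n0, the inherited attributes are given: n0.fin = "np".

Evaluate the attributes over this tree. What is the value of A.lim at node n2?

1. n0.fin = "np"  [given at root]
2. n1.fin = "npv"  [S₀.fin ++ "v"]
3. n4.ok = "pz"  ["pz"]
4. n4.idx = 25  [25]
5. n5.depth = false  [terminal]
6. n6.sig = 13  [terminal]
7. n7.acc = 22  [terminal]
8. n4.hot = 0  [len(D.ok) - 2]
9. n9.acc = 11  [terminal]
10. n10.depth = true  [terminal]
11. n11.lim = 23  [terminal]
12. n8.key = "yu"  ["yu"]
13. n8.depth = 0  [a.lim - 23]
14. n8.sig = "wp"  ["wp"]
15. n3.lim = -8  [C.depth - 8]
16. n3.acc = 6  [D.hot + 6]
17. n12.sig = 14  [terminal]
18. n13.sig = 19  [terminal]
19. n2.lim = 7  [A₁.lim + A₁.acc + 9]
20. n2.acc = 29  [A₁.lim + 37]
21. n1.live = false  [false]
22. n0.live = true  [S₁.live == false]

7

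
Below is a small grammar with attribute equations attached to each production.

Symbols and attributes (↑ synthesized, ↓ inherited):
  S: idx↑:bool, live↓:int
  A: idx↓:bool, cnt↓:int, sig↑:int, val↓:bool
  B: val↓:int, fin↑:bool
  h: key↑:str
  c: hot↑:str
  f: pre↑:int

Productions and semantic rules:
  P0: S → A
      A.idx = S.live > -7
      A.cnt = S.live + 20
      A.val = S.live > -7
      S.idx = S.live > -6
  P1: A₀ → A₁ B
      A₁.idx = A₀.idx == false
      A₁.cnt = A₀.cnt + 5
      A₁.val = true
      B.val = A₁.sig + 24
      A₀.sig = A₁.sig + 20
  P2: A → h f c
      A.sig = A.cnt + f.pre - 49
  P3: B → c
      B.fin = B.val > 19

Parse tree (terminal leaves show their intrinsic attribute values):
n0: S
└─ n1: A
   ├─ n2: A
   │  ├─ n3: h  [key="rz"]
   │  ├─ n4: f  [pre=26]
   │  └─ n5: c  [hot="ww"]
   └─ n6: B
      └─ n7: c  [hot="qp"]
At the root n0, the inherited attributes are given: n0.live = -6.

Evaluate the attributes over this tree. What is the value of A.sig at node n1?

1. n0.live = -6  [given at root]
2. n1.idx = true  [S.live > -7]
3. n1.cnt = 14  [S.live + 20]
4. n1.val = true  [S.live > -7]
5. n2.idx = false  [A₀.idx == false]
6. n2.cnt = 19  [A₀.cnt + 5]
7. n2.val = true  [true]
8. n3.key = "rz"  [terminal]
9. n4.pre = 26  [terminal]
10. n5.hot = "ww"  [terminal]
11. n2.sig = -4  [A.cnt + f.pre - 49]
12. n6.val = 20  [A₁.sig + 24]
13. n7.hot = "qp"  [terminal]
14. n6.fin = true  [B.val > 19]
15. n1.sig = 16  [A₁.sig + 20]
16. n0.idx = false  [S.live > -6]

16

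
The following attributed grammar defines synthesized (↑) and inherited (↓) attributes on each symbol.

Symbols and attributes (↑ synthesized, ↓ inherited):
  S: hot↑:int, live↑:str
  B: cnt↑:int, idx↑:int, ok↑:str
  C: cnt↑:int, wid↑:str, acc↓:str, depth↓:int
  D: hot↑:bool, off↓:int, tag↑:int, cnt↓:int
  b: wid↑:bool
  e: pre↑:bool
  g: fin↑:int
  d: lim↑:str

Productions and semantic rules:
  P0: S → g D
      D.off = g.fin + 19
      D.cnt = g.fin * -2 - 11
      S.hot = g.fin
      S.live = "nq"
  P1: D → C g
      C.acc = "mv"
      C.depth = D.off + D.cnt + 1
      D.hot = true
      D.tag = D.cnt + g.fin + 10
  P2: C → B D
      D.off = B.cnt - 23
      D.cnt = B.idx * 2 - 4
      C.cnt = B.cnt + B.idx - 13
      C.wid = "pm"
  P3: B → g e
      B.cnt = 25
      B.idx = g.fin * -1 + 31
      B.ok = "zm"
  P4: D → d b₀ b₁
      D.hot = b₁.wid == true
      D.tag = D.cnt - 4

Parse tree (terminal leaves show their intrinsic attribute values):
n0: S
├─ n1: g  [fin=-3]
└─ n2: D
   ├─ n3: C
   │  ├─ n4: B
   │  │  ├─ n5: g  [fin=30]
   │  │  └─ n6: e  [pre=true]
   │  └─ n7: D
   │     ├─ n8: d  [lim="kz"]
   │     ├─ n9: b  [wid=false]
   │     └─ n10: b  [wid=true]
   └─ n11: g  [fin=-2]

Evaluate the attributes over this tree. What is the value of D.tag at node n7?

1. n1.fin = -3  [terminal]
2. n2.off = 16  [g.fin + 19]
3. n2.cnt = -5  [g.fin * -2 - 11]
4. n3.acc = "mv"  ["mv"]
5. n3.depth = 12  [D.off + D.cnt + 1]
6. n5.fin = 30  [terminal]
7. n6.pre = true  [terminal]
8. n4.cnt = 25  [25]
9. n4.idx = 1  [g.fin * -1 + 31]
10. n4.ok = "zm"  ["zm"]
11. n7.off = 2  [B.cnt - 23]
12. n7.cnt = -2  [B.idx * 2 - 4]
13. n8.lim = "kz"  [terminal]
14. n9.wid = false  [terminal]
15. n10.wid = true  [terminal]
16. n7.hot = true  [b₁.wid == true]
17. n7.tag = -6  [D.cnt - 4]
18. n3.cnt = 13  [B.cnt + B.idx - 13]
19. n3.wid = "pm"  ["pm"]
20. n11.fin = -2  [terminal]
21. n2.hot = true  [true]
22. n2.tag = 3  [D.cnt + g.fin + 10]
23. n0.hot = -3  [g.fin]
24. n0.live = "nq"  ["nq"]

-6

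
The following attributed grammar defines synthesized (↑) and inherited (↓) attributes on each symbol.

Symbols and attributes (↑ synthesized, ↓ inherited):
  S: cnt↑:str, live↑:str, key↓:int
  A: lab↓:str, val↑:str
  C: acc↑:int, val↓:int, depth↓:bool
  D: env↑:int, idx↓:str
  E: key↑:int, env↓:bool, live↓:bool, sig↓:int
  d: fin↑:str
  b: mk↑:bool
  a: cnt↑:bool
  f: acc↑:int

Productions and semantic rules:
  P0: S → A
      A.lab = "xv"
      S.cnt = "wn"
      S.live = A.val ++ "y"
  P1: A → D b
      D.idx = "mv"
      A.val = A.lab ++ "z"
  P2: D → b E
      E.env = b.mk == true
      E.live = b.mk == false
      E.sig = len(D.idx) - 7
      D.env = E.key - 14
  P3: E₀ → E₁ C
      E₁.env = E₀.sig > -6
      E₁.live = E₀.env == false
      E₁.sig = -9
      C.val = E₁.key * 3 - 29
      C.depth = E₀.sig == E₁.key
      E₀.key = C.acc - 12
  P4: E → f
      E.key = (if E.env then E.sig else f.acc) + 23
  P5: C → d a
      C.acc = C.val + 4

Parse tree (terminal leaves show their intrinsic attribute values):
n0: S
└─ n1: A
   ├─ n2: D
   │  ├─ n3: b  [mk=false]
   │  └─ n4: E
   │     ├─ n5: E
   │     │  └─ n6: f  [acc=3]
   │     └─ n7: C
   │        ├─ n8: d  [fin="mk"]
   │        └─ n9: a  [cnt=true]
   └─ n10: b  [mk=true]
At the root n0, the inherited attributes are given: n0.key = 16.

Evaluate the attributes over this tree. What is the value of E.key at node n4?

5

1. n0.key = 16  [given at root]
2. n1.lab = "xv"  ["xv"]
3. n2.idx = "mv"  ["mv"]
4. n3.mk = false  [terminal]
5. n4.env = false  [b.mk == true]
6. n4.live = true  [b.mk == false]
7. n4.sig = -5  [len(D.idx) - 7]
8. n5.env = true  [E₀.sig > -6]
9. n5.live = true  [E₀.env == false]
10. n5.sig = -9  [-9]
11. n6.acc = 3  [terminal]
12. n5.key = 14  [(if E.env then E.sig else f.acc) + 23]
13. n7.val = 13  [E₁.key * 3 - 29]
14. n7.depth = false  [E₀.sig == E₁.key]
15. n8.fin = "mk"  [terminal]
16. n9.cnt = true  [terminal]
17. n7.acc = 17  [C.val + 4]
18. n4.key = 5  [C.acc - 12]
19. n2.env = -9  [E.key - 14]
20. n10.mk = true  [terminal]
21. n1.val = "xvz"  [A.lab ++ "z"]
22. n0.cnt = "wn"  ["wn"]
23. n0.live = "xvzy"  [A.val ++ "y"]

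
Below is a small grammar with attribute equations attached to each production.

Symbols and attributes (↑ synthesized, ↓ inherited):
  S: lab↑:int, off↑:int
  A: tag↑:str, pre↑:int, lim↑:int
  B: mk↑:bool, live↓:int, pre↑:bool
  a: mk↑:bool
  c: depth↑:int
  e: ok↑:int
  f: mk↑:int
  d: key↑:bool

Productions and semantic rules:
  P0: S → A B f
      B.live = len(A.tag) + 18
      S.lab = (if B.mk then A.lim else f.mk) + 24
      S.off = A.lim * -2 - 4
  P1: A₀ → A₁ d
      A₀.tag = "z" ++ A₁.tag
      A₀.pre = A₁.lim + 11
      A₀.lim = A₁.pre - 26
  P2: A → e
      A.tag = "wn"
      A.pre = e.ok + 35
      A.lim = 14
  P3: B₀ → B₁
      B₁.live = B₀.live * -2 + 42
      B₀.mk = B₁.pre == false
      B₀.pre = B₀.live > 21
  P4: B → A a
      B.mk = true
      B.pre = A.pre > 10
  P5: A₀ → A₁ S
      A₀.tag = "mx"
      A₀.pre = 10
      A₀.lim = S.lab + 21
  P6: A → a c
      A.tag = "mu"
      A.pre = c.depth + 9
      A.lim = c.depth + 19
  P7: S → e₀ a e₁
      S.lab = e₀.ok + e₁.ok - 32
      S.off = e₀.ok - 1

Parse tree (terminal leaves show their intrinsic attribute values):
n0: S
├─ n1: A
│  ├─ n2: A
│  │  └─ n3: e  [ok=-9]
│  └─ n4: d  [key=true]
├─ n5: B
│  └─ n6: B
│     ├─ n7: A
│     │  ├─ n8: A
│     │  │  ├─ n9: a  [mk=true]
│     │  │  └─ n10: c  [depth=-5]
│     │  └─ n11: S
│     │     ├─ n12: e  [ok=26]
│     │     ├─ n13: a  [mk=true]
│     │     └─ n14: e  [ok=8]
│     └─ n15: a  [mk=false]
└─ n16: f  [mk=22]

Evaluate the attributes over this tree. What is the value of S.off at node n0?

-4

1. n3.ok = -9  [terminal]
2. n2.tag = "wn"  ["wn"]
3. n2.pre = 26  [e.ok + 35]
4. n2.lim = 14  [14]
5. n4.key = true  [terminal]
6. n1.tag = "zwn"  ["z" ++ A₁.tag]
7. n1.pre = 25  [A₁.lim + 11]
8. n1.lim = 0  [A₁.pre - 26]
9. n5.live = 21  [len(A.tag) + 18]
10. n6.live = 0  [B₀.live * -2 + 42]
11. n9.mk = true  [terminal]
12. n10.depth = -5  [terminal]
13. n8.tag = "mu"  ["mu"]
14. n8.pre = 4  [c.depth + 9]
15. n8.lim = 14  [c.depth + 19]
16. n12.ok = 26  [terminal]
17. n13.mk = true  [terminal]
18. n14.ok = 8  [terminal]
19. n11.lab = 2  [e₀.ok + e₁.ok - 32]
20. n11.off = 25  [e₀.ok - 1]
21. n7.tag = "mx"  ["mx"]
22. n7.pre = 10  [10]
23. n7.lim = 23  [S.lab + 21]
24. n15.mk = false  [terminal]
25. n6.mk = true  [true]
26. n6.pre = false  [A.pre > 10]
27. n5.mk = true  [B₁.pre == false]
28. n5.pre = false  [B₀.live > 21]
29. n16.mk = 22  [terminal]
30. n0.lab = 24  [(if B.mk then A.lim else f.mk) + 24]
31. n0.off = -4  [A.lim * -2 - 4]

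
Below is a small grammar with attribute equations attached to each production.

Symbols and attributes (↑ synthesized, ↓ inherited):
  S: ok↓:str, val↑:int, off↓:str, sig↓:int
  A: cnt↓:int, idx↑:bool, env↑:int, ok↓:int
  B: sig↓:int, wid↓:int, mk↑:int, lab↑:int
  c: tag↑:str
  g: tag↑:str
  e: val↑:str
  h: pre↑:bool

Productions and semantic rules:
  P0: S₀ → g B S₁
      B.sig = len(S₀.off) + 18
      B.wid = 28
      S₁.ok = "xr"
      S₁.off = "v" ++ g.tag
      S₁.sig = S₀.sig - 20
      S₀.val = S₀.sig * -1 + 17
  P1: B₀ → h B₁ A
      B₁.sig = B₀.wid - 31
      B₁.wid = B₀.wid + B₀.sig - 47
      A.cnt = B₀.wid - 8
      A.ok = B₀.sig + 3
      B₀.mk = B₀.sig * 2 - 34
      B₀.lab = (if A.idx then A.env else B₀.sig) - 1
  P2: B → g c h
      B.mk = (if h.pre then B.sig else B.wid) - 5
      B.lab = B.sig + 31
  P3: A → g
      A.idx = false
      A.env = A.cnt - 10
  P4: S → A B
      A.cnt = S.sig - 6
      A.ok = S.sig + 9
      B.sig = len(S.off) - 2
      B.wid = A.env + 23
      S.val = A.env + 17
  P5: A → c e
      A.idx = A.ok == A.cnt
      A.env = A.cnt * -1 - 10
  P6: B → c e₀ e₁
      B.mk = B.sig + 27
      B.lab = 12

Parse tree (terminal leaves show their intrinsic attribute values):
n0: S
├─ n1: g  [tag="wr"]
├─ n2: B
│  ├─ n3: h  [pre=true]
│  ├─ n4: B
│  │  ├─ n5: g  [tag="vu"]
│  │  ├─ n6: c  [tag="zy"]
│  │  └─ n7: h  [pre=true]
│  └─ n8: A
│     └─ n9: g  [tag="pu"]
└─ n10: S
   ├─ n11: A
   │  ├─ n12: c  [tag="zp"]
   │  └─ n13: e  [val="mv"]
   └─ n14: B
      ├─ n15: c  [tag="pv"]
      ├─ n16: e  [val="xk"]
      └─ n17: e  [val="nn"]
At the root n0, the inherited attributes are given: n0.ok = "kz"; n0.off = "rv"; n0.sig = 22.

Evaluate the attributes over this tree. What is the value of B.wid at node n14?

17

1. n0.ok = "kz"  [given at root]
2. n0.off = "rv"  [given at root]
3. n0.sig = 22  [given at root]
4. n1.tag = "wr"  [terminal]
5. n2.sig = 20  [len(S₀.off) + 18]
6. n2.wid = 28  [28]
7. n3.pre = true  [terminal]
8. n4.sig = -3  [B₀.wid - 31]
9. n4.wid = 1  [B₀.wid + B₀.sig - 47]
10. n5.tag = "vu"  [terminal]
11. n6.tag = "zy"  [terminal]
12. n7.pre = true  [terminal]
13. n4.mk = -8  [(if h.pre then B.sig else B.wid) - 5]
14. n4.lab = 28  [B.sig + 31]
15. n8.cnt = 20  [B₀.wid - 8]
16. n8.ok = 23  [B₀.sig + 3]
17. n9.tag = "pu"  [terminal]
18. n8.idx = false  [false]
19. n8.env = 10  [A.cnt - 10]
20. n2.mk = 6  [B₀.sig * 2 - 34]
21. n2.lab = 19  [(if A.idx then A.env else B₀.sig) - 1]
22. n10.ok = "xr"  ["xr"]
23. n10.off = "vwr"  ["v" ++ g.tag]
24. n10.sig = 2  [S₀.sig - 20]
25. n11.cnt = -4  [S.sig - 6]
26. n11.ok = 11  [S.sig + 9]
27. n12.tag = "zp"  [terminal]
28. n13.val = "mv"  [terminal]
29. n11.idx = false  [A.ok == A.cnt]
30. n11.env = -6  [A.cnt * -1 - 10]
31. n14.sig = 1  [len(S.off) - 2]
32. n14.wid = 17  [A.env + 23]
33. n15.tag = "pv"  [terminal]
34. n16.val = "xk"  [terminal]
35. n17.val = "nn"  [terminal]
36. n14.mk = 28  [B.sig + 27]
37. n14.lab = 12  [12]
38. n10.val = 11  [A.env + 17]
39. n0.val = -5  [S₀.sig * -1 + 17]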